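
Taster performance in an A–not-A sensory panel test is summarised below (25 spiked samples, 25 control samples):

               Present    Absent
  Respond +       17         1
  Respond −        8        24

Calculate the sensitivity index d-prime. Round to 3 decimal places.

d-prime = 2.218

H = 17/25 = 0.6800
FA = 1/25 = 0.0400
Φ⁻¹(H) = Φ⁻¹(0.6800) = 0.4677
Φ⁻¹(FA) = Φ⁻¹(0.0400) = -1.7507
d' = z(H) − z(FA) = 0.4677 − (-1.7507) = 2.2184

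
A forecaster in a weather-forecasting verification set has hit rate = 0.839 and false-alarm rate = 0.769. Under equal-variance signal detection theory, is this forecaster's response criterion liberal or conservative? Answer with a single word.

z(H) = 0.990, z(FA) = 0.736
c = −½·(z(H) + z(FA)) = -0.863
c < 0 → liberal criterion (biased toward responding “yes”).

liberal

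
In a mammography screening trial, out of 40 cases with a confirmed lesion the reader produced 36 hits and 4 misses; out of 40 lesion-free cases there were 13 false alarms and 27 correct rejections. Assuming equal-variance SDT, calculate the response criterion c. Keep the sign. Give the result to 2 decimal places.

H = 36/40 = 0.9000
FA = 13/40 = 0.3250
z(H) = 1.282
z(FA) = -0.454
c = −½·[z(H) + z(FA)] = −0.5 × (1.282 + (-0.454)) = -0.414

c = -0.41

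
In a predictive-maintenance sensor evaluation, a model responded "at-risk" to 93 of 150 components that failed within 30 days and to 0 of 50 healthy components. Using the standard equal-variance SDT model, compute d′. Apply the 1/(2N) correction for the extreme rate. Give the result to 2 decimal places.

d′ = 2.63

The false-alarm rate is 0/50 = 0, so apply the 1/(2N) correction: FA → 1/(2·50) = 0.01000.
z(H) = z(0.62000) = 0.305
z(FA) = z(0.01000) = -2.326
d' = 0.305 − (-2.326) = 2.631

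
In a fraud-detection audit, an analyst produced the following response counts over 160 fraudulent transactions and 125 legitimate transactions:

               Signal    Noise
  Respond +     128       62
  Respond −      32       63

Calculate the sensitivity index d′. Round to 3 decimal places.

H = 128/160 = 0.8000
FA = 62/125 = 0.4960
Φ⁻¹(0.8000) = 0.8416, Φ⁻¹(0.4960) = -0.0100
d' = z(H) − z(FA) = 0.8416 − (-0.0100) = 0.8516

d′ = 0.852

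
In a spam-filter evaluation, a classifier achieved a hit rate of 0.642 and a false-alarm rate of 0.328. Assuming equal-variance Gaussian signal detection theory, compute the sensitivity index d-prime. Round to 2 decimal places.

d-prime = 0.81

z(H) = 0.364
z(FA) = -0.445
d' = z(H) − z(FA) = 0.364 − (-0.445) = 0.809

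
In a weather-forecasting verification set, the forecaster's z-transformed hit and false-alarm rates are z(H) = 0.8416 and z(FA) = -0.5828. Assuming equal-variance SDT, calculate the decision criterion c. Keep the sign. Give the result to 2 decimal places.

c = −½·[z(H) + z(FA)] = −½·(0.8416 + (-0.5828)) = -0.1294

c = -0.13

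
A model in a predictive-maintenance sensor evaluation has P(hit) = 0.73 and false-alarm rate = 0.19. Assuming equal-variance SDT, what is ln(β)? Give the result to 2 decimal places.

ln β = 0.20

z(H) = z(0.73) = 0.613
z(FA) = z(0.19) = -0.878
ln β = −½·[z(H)² − z(FA)²] = −0.5 × (0.376 − 0.771) = 0.1975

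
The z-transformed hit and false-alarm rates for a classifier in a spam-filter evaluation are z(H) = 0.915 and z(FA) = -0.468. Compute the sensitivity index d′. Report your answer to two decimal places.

d′ = 1.38

d' = z(H) − z(FA) = 0.915 − (-0.468) = 1.383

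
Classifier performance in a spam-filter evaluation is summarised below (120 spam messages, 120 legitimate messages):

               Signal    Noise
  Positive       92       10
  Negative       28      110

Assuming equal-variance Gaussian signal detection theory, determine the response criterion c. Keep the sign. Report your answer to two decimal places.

c = 0.33

H = 92/120 = 0.7667
FA = 10/120 = 0.0833
z(H) = z(0.7667) = 0.7280
z(FA) = z(0.0833) = -1.3832
c = −½·[z(H) + z(FA)] = −0.5 × (0.7280 + (-1.3832)) = 0.3276
c > 0: the classifier has a conservative response bias.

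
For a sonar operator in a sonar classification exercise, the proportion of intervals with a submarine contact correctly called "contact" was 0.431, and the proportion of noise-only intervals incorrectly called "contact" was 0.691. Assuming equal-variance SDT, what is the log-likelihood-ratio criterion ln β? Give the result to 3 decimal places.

ln β = 0.109

z(0.431) = -0.1738, z(0.691) = 0.4987
ln β = −½·[z(H)² − z(FA)²] = −0.5 × (0.0302 − 0.2487) = 0.10925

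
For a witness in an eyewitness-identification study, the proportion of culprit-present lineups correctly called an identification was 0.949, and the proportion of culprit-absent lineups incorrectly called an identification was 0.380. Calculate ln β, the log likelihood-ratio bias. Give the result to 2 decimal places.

ln β = -1.29

z(H) = 1.635
z(FA) = -0.305
ln β = −½·[z(H)² − z(FA)²] = −0.5 × (2.673 − 0.093) = -1.290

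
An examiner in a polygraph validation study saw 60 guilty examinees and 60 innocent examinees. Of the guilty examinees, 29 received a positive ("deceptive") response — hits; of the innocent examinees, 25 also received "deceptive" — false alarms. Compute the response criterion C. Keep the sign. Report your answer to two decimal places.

C = 0.13

H = 29/60 = 0.4833
FA = 25/60 = 0.4167
Φ⁻¹(H) = Φ⁻¹(0.4833) = -0.042
Φ⁻¹(FA) = Φ⁻¹(0.4167) = -0.210
c = −½·[z(H) + z(FA)] = −0.5 × (-0.042 + (-0.210)) = 0.126
c > 0: the examiner has a conservative response bias.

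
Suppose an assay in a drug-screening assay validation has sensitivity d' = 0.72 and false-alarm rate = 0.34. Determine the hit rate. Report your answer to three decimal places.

hit rate = 0.621

z(false-alarm rate) = z(0.34) = -0.4125
z(H) = z(FA) + d' = -0.4125 + 0.72 = 0.3075
hit rate = Φ(0.3075) = 0.6208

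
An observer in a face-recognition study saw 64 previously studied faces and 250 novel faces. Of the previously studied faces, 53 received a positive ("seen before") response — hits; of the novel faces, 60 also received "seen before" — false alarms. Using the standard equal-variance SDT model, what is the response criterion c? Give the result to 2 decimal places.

c = -0.12

H = 53/64 = 0.8281
FA = 60/250 = 0.2400
z(0.8281) = 0.947, z(0.2400) = -0.706
c = −½·[z(H) + z(FA)] = −0.5 × (0.947 + (-0.706)) = -0.1205
c < 0: the observer has a liberal response bias.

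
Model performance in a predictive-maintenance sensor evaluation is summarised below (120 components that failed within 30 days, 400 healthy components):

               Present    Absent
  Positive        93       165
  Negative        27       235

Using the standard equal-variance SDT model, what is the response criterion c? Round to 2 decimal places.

H = 93/120 = 0.7750
FA = 165/400 = 0.4125
Φ⁻¹(H) = 0.755
Φ⁻¹(FA) = -0.221
c = −½·[z(H) + z(FA)] = −0.5 × (0.755 + (-0.221)) = -0.267

c = -0.27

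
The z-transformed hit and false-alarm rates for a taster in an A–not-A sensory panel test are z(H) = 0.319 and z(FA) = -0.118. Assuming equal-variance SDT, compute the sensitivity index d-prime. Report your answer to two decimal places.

d-prime = 0.44

d' = z(H) − z(FA) = 0.319 − (-0.118) = 0.437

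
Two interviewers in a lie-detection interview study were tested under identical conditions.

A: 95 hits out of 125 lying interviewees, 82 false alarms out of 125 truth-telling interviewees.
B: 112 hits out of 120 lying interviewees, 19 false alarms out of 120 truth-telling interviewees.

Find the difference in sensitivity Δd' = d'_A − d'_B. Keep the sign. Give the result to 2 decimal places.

A: z(0.7600) = 0.706, z(0.6560) = 0.402, d' = 0.304
B: z(0.9333) = 1.501, z(0.1583) = -1.001, d' = 2.502
Δd' = d'_A − d'_B = 0.304 − 2.502 = -2.198
B has the higher sensitivity.

Δd' = -2.20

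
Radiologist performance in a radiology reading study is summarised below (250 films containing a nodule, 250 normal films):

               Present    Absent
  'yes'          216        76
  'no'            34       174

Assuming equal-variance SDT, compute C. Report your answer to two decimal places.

H = 216/250 = 0.8640
FA = 76/250 = 0.3040
z(0.8640) = 1.0985, z(0.3040) = -0.5129
c = −½·[z(H) + z(FA)] = −0.5 × (1.0985 + (-0.5129)) = -0.2928

C = -0.29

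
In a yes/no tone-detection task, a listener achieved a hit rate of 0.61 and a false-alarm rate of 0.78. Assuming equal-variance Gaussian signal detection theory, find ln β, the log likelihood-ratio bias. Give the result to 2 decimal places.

ln β = 0.26

Φ⁻¹(H) = Φ⁻¹(0.61) = 0.279
Φ⁻¹(FA) = Φ⁻¹(0.78) = 0.772
ln β = −½·[z(H)² − z(FA)²] = −0.5 × (0.078 − 0.596) = 0.259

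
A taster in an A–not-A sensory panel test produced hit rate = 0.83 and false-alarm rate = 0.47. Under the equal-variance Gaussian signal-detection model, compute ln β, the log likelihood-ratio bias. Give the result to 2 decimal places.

ln β = -0.45

z(H) = 0.954
z(FA) = -0.075
ln β = −½·[z(H)² − z(FA)²] = −0.5 × (0.910 − 0.006) = -0.452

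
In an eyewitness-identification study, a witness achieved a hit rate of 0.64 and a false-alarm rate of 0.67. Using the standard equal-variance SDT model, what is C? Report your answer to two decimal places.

Φ⁻¹(H) = Φ⁻¹(0.64) = 0.358
Φ⁻¹(FA) = Φ⁻¹(0.67) = 0.440
c = −½·[z(H) + z(FA)] = −0.5 × (0.358 + 0.440) = -0.399
c < 0: the witness has a liberal response bias.

C = -0.40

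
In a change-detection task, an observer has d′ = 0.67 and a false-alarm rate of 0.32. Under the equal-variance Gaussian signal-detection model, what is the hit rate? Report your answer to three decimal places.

hit rate = 0.580

z(false-alarm rate) = z(0.32) = -0.4677
z(H) = z(FA) + d' = -0.4677 + 0.67 = 0.2023
hit rate = Φ(0.2023) = 0.5802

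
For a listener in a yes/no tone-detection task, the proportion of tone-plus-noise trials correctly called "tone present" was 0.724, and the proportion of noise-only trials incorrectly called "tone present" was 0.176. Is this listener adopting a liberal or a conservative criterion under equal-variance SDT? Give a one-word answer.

z(H) = 0.595, z(FA) = -0.931
c = −½·(z(H) + z(FA)) = 0.168
c > 0 → conservative criterion (biased toward responding “no”).

conservative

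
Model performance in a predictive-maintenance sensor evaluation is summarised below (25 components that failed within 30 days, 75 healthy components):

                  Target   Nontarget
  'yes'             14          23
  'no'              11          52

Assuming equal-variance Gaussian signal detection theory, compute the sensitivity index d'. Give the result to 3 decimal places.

d' = 0.656

H = 14/25 = 0.5600
FA = 23/75 = 0.3067
z(0.5600) = 0.1510, z(0.3067) = -0.5052
d' = z(H) − z(FA) = 0.1510 − (-0.5052) = 0.6562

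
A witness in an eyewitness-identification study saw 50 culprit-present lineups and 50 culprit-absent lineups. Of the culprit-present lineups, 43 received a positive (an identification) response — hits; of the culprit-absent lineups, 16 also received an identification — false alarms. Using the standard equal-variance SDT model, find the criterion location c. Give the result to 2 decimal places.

c = -0.31

H = 43/50 = 0.8600
FA = 16/50 = 0.3200
z(0.8600) = 1.0803, z(0.3200) = -0.4677
c = −½·[z(H) + z(FA)] = −0.5 × (1.0803 + (-0.4677)) = -0.3063
c < 0: the witness has a liberal response bias.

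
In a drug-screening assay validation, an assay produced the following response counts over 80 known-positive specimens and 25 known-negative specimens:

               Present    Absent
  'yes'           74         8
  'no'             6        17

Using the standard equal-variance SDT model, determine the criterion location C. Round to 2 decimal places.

C = -0.49

H = 74/80 = 0.9250
FA = 8/25 = 0.3200
z(0.9250) = 1.440, z(0.3200) = -0.468
c = −½·[z(H) + z(FA)] = −0.5 × (1.440 + (-0.468)) = -0.486
c < 0: the assay has a liberal response bias.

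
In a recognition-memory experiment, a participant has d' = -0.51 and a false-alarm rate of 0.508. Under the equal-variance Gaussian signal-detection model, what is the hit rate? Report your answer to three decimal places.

z(false-alarm rate) = z(0.508) = 0.0201
z(H) = z(FA) + d' = 0.0201 + (-0.51) = -0.4899
hit rate = Φ(-0.4899) = 0.3121

hit rate = 0.312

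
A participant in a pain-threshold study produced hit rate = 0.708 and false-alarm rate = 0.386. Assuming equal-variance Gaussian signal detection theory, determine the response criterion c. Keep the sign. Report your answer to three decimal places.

z(H) = 0.5476
z(FA) = -0.2898
c = −½·[z(H) + z(FA)] = −0.5 × (0.5476 + (-0.2898)) = -0.1289
c < 0: the participant has a liberal response bias.

c = -0.129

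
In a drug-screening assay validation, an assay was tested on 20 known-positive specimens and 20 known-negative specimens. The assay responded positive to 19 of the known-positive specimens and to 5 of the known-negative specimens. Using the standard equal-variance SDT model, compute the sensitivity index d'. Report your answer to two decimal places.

d' = 2.32

H = 19/20 = 0.9500
FA = 5/20 = 0.2500
z(H) = 1.6449
z(FA) = -0.6745
d' = z(H) − z(FA) = 1.6449 − (-0.6745) = 2.3194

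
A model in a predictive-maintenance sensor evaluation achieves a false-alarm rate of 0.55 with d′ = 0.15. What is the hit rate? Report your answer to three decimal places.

hit rate = 0.609

z(false-alarm rate) = z(0.55) = 0.1257
z(H) = z(FA) + d' = 0.1257 + 0.15 = 0.2757
hit rate = Φ(0.2757) = 0.6086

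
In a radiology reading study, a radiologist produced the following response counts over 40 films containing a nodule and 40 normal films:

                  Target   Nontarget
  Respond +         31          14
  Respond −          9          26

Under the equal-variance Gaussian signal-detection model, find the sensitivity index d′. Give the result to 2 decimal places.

H = 31/40 = 0.7750
FA = 14/40 = 0.3500
Φ⁻¹(H) = Φ⁻¹(0.7750) = 0.755
Φ⁻¹(FA) = Φ⁻¹(0.3500) = -0.385
d' = z(H) − z(FA) = 0.755 − (-0.385) = 1.140

d′ = 1.14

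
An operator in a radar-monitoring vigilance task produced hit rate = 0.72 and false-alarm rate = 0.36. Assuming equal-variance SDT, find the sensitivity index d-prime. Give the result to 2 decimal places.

z(0.72) = 0.5828, z(0.36) = -0.3585
d' = z(H) − z(FA) = 0.5828 − (-0.3585) = 0.9413

d-prime = 0.94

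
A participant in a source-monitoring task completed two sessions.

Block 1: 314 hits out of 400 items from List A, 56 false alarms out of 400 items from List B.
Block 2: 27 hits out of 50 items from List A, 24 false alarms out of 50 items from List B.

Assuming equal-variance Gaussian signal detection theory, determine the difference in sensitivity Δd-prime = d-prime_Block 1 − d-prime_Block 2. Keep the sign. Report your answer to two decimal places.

Δd-prime = 1.72

Block 1: z(0.7850) = 0.789, z(0.1400) = -1.080, d' = 1.869
Block 2: z(0.5400) = 0.100, z(0.4800) = -0.050, d' = 0.150
Δd' = d'_Block 1 − d'_Block 2 = 1.869 − 0.150 = 1.719
Block 1 has the higher sensitivity.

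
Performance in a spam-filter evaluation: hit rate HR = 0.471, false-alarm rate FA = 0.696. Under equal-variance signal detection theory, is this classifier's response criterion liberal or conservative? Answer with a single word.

liberal

z(H) = -0.073, z(FA) = 0.513
c = −½·(z(H) + z(FA)) = -0.220
c < 0 → liberal criterion (biased toward responding “yes”).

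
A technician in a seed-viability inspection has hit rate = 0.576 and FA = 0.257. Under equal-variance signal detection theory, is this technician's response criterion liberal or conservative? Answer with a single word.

z(H) = 0.192, z(FA) = -0.653
c = −½·(z(H) + z(FA)) = 0.2305
c > 0 → conservative criterion (biased toward responding “no”).

conservative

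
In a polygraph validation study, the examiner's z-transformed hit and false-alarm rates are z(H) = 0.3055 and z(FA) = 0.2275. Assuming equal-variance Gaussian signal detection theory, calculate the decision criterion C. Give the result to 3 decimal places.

c = −½·[z(H) + z(FA)] = −½·(0.3055 + 0.2275) = -0.2665

C = -0.267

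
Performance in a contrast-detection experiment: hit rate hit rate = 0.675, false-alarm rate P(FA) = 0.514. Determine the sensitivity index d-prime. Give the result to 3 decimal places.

d-prime = 0.419

Φ⁻¹(H) = 0.4538
Φ⁻¹(FA) = 0.0351
d' = z(H) − z(FA) = 0.4538 − 0.0351 = 0.4187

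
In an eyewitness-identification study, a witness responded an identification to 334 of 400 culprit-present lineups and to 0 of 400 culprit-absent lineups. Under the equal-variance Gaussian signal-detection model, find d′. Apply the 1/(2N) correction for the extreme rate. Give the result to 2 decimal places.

d′ = 4.00

The false-alarm rate is 0/400 = 0, so apply the 1/(2N) correction: FA → 1/(2·400) = 0.00125.
z(H) = z(0.83500) = 0.974
z(FA) = z(0.00125) = -3.023
d' = 0.974 − (-3.023) = 3.997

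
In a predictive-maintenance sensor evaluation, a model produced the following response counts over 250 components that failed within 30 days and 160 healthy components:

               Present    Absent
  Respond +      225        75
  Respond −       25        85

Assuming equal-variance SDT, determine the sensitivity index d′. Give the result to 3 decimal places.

H = 225/250 = 0.9000
FA = 75/160 = 0.4688
z(H) = z(0.9000) = 1.2816
z(FA) = z(0.4688) = -0.0783
d' = z(H) − z(FA) = 1.2816 − (-0.0783) = 1.3599

d′ = 1.360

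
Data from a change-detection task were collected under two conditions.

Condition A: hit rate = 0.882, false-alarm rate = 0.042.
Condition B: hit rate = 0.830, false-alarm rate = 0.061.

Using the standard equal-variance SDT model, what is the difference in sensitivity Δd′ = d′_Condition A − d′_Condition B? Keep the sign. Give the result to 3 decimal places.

Condition A: z(0.882) = 1.1850, z(0.042) = -1.7279, d' = 2.9129
Condition B: z(0.830) = 0.9542, z(0.061) = -1.5464, d' = 2.5006
Δd' = d'_Condition A − d'_Condition B = 2.9129 − 2.5006 = 0.4123
Condition A has the higher sensitivity.

Δd′ = 0.412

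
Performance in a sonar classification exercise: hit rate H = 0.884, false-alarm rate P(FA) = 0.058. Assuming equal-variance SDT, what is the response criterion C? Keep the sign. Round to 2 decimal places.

z(H) = 1.1952
z(FA) = -1.5718
c = −½·[z(H) + z(FA)] = −0.5 × (1.1952 + (-1.5718)) = 0.1883

C = 0.19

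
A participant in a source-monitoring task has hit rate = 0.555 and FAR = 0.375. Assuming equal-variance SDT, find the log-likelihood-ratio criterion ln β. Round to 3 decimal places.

ln β = 0.041

Φ⁻¹(H) = 0.1383
Φ⁻¹(FA) = -0.3186
ln β = −½·[z(H)² − z(FA)²] = −0.5 × (0.0191 − 0.1015) = 0.0412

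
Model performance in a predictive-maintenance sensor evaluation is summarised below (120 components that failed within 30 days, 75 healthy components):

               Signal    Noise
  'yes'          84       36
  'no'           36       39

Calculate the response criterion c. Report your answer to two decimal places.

c = -0.24

H = 84/120 = 0.7000
FA = 36/75 = 0.4800
Φ⁻¹(H) = 0.5244
Φ⁻¹(FA) = -0.0502
c = −½·[z(H) + z(FA)] = −0.5 × (0.5244 + (-0.0502)) = -0.2371
c < 0: the model has a liberal response bias.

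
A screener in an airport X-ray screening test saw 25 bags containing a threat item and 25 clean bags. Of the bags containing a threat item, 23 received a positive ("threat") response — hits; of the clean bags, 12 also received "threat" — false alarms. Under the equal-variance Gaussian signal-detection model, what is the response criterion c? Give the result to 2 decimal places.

H = 23/25 = 0.9200
FA = 12/25 = 0.4800
z(H) = 1.405
z(FA) = -0.050
c = −½·[z(H) + z(FA)] = −0.5 × (1.405 + (-0.050)) = -0.6775
c < 0: the screener has a liberal response bias.

c = -0.68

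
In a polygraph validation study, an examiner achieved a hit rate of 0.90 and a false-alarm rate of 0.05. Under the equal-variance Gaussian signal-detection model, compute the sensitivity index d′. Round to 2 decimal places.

z(0.90) = 1.2816, z(0.05) = -1.6449
d' = z(H) − z(FA) = 1.2816 − (-1.6449) = 2.9265

d′ = 2.93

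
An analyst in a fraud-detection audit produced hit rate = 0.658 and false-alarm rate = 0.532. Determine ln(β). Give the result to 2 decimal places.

z(H) = 0.407
z(FA) = 0.080
ln β = −½·[z(H)² − z(FA)²] = −0.5 × (0.166 − 0.006) = -0.080

ln β = -0.08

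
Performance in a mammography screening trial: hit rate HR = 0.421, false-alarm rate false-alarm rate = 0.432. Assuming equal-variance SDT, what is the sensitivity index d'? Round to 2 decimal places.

d' = -0.03

z(H) = -0.199
z(FA) = -0.171
d' = z(H) − z(FA) = -0.199 − (-0.171) = -0.028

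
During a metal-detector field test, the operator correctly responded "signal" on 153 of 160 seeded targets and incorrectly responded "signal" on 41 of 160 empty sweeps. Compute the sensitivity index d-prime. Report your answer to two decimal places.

d-prime = 2.36

H = 153/160 = 0.9563
FA = 41/160 = 0.2562
Φ⁻¹(H) = 1.709
Φ⁻¹(FA) = -0.655
d' = z(H) − z(FA) = 1.709 − (-0.655) = 2.364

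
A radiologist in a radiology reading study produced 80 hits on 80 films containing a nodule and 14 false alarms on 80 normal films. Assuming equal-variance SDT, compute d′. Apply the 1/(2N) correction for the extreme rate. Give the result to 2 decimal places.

d′ = 3.43

The hit rate is 80/80 = 1, so apply the 1/(2N) correction: H → 1 − 1/(2·80) = 0.99375.
z(H) = z(0.99375) = 2.498
z(FA) = z(0.17500) = -0.935
d' = 2.498 − (-0.935) = 3.433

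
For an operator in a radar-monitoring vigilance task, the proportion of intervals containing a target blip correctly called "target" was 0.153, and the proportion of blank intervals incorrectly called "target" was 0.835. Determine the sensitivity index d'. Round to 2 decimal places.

d' = -2.00

z(0.153) = -1.024, z(0.835) = 0.974
d' = z(H) − z(FA) = -1.024 − 0.974 = -1.998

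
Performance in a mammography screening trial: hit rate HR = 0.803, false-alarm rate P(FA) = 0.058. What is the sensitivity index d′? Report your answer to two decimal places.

d′ = 2.42

Φ⁻¹(H) = 0.8524
Φ⁻¹(FA) = -1.5718
d' = z(H) − z(FA) = 0.8524 − (-1.5718) = 2.4242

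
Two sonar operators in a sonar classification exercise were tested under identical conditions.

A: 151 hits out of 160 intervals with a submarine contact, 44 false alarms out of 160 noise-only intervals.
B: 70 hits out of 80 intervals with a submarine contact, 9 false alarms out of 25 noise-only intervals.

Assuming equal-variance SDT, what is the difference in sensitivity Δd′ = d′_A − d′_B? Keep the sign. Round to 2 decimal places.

A: z(0.9437) = 1.587, z(0.2750) = -0.598, d' = 2.185
B: z(0.8750) = 1.150, z(0.3600) = -0.358, d' = 1.508
Δd' = d'_A − d'_B = 2.185 − 1.508 = 0.677
A has the higher sensitivity.

Δd′ = 0.68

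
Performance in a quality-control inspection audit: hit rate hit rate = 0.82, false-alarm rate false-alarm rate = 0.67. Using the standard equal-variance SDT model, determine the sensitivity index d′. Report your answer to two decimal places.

z(H) = z(0.82) = 0.9154
z(FA) = z(0.67) = 0.4399
d' = z(H) − z(FA) = 0.9154 − 0.4399 = 0.4755

d′ = 0.48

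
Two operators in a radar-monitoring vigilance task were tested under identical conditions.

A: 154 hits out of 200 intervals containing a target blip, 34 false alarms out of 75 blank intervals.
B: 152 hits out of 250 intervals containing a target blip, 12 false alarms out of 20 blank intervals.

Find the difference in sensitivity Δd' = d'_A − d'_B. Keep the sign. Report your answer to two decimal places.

Δd' = 0.84

A: z(0.7700) = 0.739, z(0.4533) = -0.117, d' = 0.856
B: z(0.6080) = 0.274, z(0.6000) = 0.253, d' = 0.021
Δd' = d'_A − d'_B = 0.856 − 0.021 = 0.835
A has the higher sensitivity.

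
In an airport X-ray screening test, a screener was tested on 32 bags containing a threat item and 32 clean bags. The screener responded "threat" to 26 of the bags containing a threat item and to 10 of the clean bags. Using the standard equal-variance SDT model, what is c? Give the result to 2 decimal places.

c = -0.20

H = 26/32 = 0.8125
FA = 10/32 = 0.3125
Φ⁻¹(0.8125) = 0.887, Φ⁻¹(0.3125) = -0.489
c = −½·[z(H) + z(FA)] = −0.5 × (0.887 + (-0.489)) = -0.199
c < 0: the screener has a liberal response bias.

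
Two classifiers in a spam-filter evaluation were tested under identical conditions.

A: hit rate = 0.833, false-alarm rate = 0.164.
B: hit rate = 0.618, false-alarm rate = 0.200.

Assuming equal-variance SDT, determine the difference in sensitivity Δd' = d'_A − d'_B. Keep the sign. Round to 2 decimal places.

A: z(0.833) = 0.966, z(0.164) = -0.978, d' = 1.944
B: z(0.618) = 0.300, z(0.200) = -0.842, d' = 1.142
Δd' = d'_A − d'_B = 1.944 − 1.142 = 0.802
A has the higher sensitivity.

Δd' = 0.80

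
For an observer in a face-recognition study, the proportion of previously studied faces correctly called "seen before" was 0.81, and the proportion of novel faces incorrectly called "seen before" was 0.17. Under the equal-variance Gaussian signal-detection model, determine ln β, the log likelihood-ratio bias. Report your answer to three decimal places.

Φ⁻¹(0.81) = 0.8779, Φ⁻¹(0.17) = -0.9542
ln β = −½·[z(H)² − z(FA)²] = −0.5 × (0.7707 − 0.9105) = 0.0699

ln β = 0.070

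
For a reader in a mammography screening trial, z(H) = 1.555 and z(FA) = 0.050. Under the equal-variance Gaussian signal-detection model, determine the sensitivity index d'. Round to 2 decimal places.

d' = 1.51

d' = z(H) − z(FA) = 1.555 − 0.050 = 1.505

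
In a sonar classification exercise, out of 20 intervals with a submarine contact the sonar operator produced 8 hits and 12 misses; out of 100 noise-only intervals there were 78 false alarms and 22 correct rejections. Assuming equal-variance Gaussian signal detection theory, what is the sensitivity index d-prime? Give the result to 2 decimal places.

H = 8/20 = 0.4000
FA = 78/100 = 0.7800
z(H) = -0.2533
z(FA) = 0.7722
d' = z(H) − z(FA) = -0.2533 − 0.7722 = -1.0255

d-prime = -1.03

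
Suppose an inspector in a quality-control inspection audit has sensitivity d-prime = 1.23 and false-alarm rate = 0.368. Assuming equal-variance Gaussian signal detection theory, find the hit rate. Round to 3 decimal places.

hit rate = 0.814

z(false-alarm rate) = z(0.368) = -0.3372
z(H) = z(FA) + d' = -0.3372 + 1.23 = 0.8928
hit rate = Φ(0.8928) = 0.8140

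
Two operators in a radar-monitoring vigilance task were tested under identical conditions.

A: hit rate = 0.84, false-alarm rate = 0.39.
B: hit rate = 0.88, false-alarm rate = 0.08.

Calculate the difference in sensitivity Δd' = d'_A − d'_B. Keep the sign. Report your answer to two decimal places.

A: z(0.84) = 0.994, z(0.39) = -0.279, d' = 1.273
B: z(0.88) = 1.175, z(0.08) = -1.405, d' = 2.580
Δd' = d'_A − d'_B = 1.273 − 2.580 = -1.307
B has the higher sensitivity.

Δd' = -1.31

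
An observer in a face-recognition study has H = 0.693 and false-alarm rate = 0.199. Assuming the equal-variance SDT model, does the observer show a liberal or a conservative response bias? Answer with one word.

conservative

z(H) = 0.504, z(FA) = -0.845
c = −½·(z(H) + z(FA)) = 0.1705
c > 0 → conservative criterion (biased toward responding “no”).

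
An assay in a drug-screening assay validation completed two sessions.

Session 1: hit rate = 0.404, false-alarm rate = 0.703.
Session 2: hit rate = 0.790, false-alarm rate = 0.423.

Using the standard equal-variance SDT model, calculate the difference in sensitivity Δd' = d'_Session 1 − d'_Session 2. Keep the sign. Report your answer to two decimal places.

Session 1: z(0.404) = -0.243, z(0.703) = 0.533, d' = -0.776
Session 2: z(0.790) = 0.806, z(0.423) = -0.194, d' = 1.000
Δd' = d'_Session 1 − d'_Session 2 = -0.776 − 1.000 = -1.776
Session 2 has the higher sensitivity.

Δd' = -1.78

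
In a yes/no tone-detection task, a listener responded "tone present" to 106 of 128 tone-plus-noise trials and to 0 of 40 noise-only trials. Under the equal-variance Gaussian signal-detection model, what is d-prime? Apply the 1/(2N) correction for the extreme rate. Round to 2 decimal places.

d-prime = 3.19

The false-alarm rate is 0/40 = 0, so apply the 1/(2N) correction: FA → 1/(2·40) = 0.01250.
z(H) = z(0.82812) = 0.947
z(FA) = z(0.01250) = -2.241
d' = 0.947 − (-2.241) = 3.188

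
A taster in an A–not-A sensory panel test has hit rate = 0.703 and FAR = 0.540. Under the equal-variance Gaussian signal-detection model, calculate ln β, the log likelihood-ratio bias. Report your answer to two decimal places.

z(H) = z(0.703) = 0.533
z(FA) = z(0.540) = 0.100
ln β = −½·[z(H)² − z(FA)²] = −0.5 × (0.284 − 0.010) = -0.137

ln β = -0.14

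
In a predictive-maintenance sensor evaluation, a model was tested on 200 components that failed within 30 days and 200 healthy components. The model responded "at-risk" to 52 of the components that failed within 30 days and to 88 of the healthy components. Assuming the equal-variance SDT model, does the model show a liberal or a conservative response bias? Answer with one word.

z(H) = -0.643, z(FA) = -0.151
c = −½·(z(H) + z(FA)) = 0.397
c > 0 → conservative criterion (biased toward responding “no”).

conservative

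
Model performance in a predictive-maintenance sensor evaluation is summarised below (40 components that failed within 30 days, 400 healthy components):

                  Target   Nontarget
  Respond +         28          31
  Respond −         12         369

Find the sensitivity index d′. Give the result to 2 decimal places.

H = 28/40 = 0.7000
FA = 31/400 = 0.0775
Φ⁻¹(H) = Φ⁻¹(0.7000) = 0.5244
Φ⁻¹(FA) = Φ⁻¹(0.0775) = -1.4221
d' = z(H) − z(FA) = 0.5244 − (-1.4221) = 1.9465

d′ = 1.95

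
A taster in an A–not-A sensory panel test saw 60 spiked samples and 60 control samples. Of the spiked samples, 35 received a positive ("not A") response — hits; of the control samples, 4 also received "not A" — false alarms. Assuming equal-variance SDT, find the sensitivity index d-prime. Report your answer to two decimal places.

d-prime = 1.71

H = 35/60 = 0.5833
FA = 4/60 = 0.0667
z(H) = z(0.5833) = 0.210
z(FA) = z(0.0667) = -1.501
d' = z(H) − z(FA) = 0.210 − (-1.501) = 1.711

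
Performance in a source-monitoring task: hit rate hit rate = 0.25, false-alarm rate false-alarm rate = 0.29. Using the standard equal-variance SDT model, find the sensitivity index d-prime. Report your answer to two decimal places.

z(0.25) = -0.6745, z(0.29) = -0.5534
d' = z(H) − z(FA) = -0.6745 − (-0.5534) = -0.1211

d-prime = -0.12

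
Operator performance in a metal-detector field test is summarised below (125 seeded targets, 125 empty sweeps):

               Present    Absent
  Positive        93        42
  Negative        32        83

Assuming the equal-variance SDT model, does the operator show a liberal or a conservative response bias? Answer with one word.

z(H) = 0.656, z(FA) = -0.423
c = −½·(z(H) + z(FA)) = -0.1165
c < 0 → liberal criterion (biased toward responding “yes”).

liberal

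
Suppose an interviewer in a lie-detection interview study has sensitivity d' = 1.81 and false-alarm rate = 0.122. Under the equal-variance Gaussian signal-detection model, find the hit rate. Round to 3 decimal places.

z(false-alarm rate) = z(0.122) = -1.1650
z(H) = z(FA) + d' = -1.1650 + 1.81 = 0.6450
hit rate = Φ(0.6450) = 0.7405

hit rate = 0.741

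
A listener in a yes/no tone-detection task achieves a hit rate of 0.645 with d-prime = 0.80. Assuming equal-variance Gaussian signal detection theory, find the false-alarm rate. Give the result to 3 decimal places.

false-alarm rate = 0.334

z(hit rate) = z(0.645) = 0.3719
z(FA) = z(H) − d' = 0.3719 − 0.80 = -0.4281
false-alarm rate = Φ(-0.4281) = 0.3343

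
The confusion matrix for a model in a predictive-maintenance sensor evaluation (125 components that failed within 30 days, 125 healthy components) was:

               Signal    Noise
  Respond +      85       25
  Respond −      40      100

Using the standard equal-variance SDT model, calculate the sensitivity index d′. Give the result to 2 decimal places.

d′ = 1.31

H = 85/125 = 0.6800
FA = 25/125 = 0.2000
z(H) = 0.468
z(FA) = -0.842
d' = z(H) − z(FA) = 0.468 − (-0.842) = 1.310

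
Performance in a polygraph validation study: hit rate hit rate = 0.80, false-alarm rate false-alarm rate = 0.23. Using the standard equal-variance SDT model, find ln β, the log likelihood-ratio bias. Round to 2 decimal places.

z(H) = z(0.80) = 0.842
z(FA) = z(0.23) = -0.739
ln β = −½·[z(H)² − z(FA)²] = −0.5 × (0.709 − 0.546) = -0.0815

ln β = -0.08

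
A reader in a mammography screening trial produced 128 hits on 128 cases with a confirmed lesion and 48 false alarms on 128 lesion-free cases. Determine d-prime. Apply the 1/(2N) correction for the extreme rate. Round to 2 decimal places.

d-prime = 2.98

The hit rate is 128/128 = 1, so apply the 1/(2N) correction: H → 1 − 1/(2·128) = 0.99609.
z(H) = z(0.99609) = 2.660
z(FA) = z(0.37500) = -0.319
d' = 2.660 − (-0.319) = 2.979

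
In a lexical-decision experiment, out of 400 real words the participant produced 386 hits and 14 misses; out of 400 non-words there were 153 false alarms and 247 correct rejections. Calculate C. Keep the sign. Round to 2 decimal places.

C = -0.76

H = 386/400 = 0.9650
FA = 153/400 = 0.3825
z(H) = z(0.9650) = 1.812
z(FA) = z(0.3825) = -0.299
c = −½·[z(H) + z(FA)] = −0.5 × (1.812 + (-0.299)) = -0.7565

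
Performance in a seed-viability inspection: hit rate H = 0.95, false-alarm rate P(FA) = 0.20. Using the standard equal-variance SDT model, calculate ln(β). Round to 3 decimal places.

ln β = -0.999

z(H) = z(0.95) = 1.6449
z(FA) = z(0.20) = -0.8416
ln β = −½·[z(H)² − z(FA)²] = −0.5 × (2.7057 − 0.7083) = -0.9987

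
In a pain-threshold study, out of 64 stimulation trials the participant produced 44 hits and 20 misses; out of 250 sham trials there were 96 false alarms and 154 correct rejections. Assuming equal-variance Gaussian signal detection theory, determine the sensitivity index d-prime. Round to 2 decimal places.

d-prime = 0.78

H = 44/64 = 0.6875
FA = 96/250 = 0.3840
z(H) = 0.489
z(FA) = -0.295
d' = z(H) − z(FA) = 0.489 − (-0.295) = 0.784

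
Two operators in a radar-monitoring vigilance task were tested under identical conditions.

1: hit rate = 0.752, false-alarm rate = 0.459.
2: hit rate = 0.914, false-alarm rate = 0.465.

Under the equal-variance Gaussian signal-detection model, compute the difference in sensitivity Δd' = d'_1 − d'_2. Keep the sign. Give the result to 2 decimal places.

Δd' = -0.67

1: z(0.752) = 0.681, z(0.459) = -0.103, d' = 0.784
2: z(0.914) = 1.366, z(0.465) = -0.088, d' = 1.454
Δd' = d'_1 − d'_2 = 0.784 − 1.454 = -0.670
2 has the higher sensitivity.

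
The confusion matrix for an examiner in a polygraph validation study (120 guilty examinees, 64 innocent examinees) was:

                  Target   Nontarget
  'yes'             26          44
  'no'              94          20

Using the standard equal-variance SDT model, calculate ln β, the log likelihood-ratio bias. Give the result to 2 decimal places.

ln β = -0.19

H = 26/120 = 0.2167
FA = 44/64 = 0.6875
Φ⁻¹(H) = -0.783
Φ⁻¹(FA) = 0.489
ln β = −½·[z(H)² − z(FA)²] = −0.5 × (0.613 − 0.239) = -0.187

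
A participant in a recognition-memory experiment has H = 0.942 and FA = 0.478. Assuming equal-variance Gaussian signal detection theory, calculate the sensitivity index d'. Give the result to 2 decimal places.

d' = 1.63

Φ⁻¹(H) = Φ⁻¹(0.942) = 1.5718
Φ⁻¹(FA) = Φ⁻¹(0.478) = -0.0552
d' = z(H) − z(FA) = 1.5718 − (-0.0552) = 1.6270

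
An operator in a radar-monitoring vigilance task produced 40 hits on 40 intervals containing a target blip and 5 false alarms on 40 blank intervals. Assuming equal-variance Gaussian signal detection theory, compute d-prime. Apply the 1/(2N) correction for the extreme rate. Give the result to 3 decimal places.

d-prime = 3.392

The hit rate is 40/40 = 1, so apply the 1/(2N) correction: H → 1 − 1/(2·40) = 0.98750.
z(H) = z(0.98750) = 2.2414
z(FA) = z(0.12500) = -1.1503
d' = 2.2414 − (-1.1503) = 3.3917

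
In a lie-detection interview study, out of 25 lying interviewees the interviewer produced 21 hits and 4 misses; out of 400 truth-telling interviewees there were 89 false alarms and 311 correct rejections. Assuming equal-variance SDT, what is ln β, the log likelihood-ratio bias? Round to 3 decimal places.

H = 21/25 = 0.8400
FA = 89/400 = 0.2225
z(H) = z(0.8400) = 0.9945
z(FA) = z(0.2225) = -0.7638
ln β = −½·[z(H)² − z(FA)²] = −0.5 × (0.9890 − 0.5834) = -0.2028

ln β = -0.203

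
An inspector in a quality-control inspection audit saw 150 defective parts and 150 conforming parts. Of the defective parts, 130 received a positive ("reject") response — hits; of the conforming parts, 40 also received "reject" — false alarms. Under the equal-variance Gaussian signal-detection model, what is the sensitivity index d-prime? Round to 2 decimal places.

H = 130/150 = 0.8667
FA = 40/150 = 0.2667
Φ⁻¹(0.8667) = 1.111, Φ⁻¹(0.2667) = -0.623
d' = z(H) − z(FA) = 1.111 − (-0.623) = 1.734

d-prime = 1.73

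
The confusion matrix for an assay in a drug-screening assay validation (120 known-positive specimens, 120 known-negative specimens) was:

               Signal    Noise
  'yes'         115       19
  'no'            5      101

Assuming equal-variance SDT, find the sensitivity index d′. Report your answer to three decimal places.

d′ = 2.733

H = 115/120 = 0.9583
FA = 19/120 = 0.1583
z(H) = 1.7313
z(FA) = -1.0015
d' = z(H) − z(FA) = 1.7313 − (-1.0015) = 2.7328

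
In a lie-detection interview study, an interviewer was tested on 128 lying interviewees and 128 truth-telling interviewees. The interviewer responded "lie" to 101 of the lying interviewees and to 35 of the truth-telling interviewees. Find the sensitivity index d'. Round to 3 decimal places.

d' = 1.406

H = 101/128 = 0.7891
FA = 35/128 = 0.2734
z(H) = z(0.7891) = 0.8033
z(FA) = z(0.2734) = -0.6026
d' = z(H) − z(FA) = 0.8033 − (-0.6026) = 1.4059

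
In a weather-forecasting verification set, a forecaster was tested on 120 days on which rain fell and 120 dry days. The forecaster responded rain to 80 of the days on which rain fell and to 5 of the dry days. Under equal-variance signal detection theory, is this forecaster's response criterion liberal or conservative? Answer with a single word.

z(H) = 0.431, z(FA) = -1.732
c = −½·(z(H) + z(FA)) = 0.6505
c > 0 → conservative criterion (biased toward responding “no”).

conservative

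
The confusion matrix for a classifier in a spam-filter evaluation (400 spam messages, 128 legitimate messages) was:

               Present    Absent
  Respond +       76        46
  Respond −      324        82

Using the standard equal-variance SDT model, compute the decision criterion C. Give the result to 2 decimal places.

H = 76/400 = 0.1900
FA = 46/128 = 0.3594
z(H) = z(0.1900) = -0.8779
z(FA) = z(0.3594) = -0.3601
c = −½·[z(H) + z(FA)] = −0.5 × (-0.8779 + (-0.3601)) = 0.6190
c > 0: the classifier has a conservative response bias.

C = 0.62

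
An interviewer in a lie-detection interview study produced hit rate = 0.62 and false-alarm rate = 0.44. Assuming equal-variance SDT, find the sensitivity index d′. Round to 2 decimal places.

d′ = 0.46

z(0.62) = 0.305, z(0.44) = -0.151
d' = z(H) − z(FA) = 0.305 − (-0.151) = 0.456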